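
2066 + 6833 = 8899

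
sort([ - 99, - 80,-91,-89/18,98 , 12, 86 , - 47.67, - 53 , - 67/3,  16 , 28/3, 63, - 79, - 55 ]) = [-99,- 91,- 80, - 79, - 55,-53,- 47.67, - 67/3,  -  89/18, 28/3, 12,16, 63,86,  98]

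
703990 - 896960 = - 192970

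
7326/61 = 120 + 6/61 = 120.10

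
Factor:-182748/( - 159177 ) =628/547 = 2^2*157^1*547^( - 1) 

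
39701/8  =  39701/8 = 4962.62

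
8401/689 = 12 + 133/689 =12.19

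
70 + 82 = 152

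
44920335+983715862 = 1028636197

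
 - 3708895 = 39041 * ( - 95)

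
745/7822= 745/7822  =  0.10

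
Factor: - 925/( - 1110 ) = 2^( - 1) *3^( - 1)*5^1 = 5/6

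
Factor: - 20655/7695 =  - 51/19= - 3^1*17^1*19^( - 1) 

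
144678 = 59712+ 84966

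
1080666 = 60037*18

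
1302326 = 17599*74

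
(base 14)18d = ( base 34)9f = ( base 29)b2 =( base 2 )101000001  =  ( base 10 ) 321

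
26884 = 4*6721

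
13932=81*172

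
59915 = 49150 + 10765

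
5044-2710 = 2334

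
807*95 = 76665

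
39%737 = 39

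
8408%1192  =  64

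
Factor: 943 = 23^1*41^1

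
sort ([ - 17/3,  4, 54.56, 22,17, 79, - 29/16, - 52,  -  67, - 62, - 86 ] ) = [- 86, - 67,-62,-52, - 17/3, - 29/16,4, 17 , 22,54.56, 79 ] 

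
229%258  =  229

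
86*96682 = 8314652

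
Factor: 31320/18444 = 2^1*3^2*5^1 *53^ (-1 ) = 90/53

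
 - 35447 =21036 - 56483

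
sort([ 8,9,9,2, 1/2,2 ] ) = [ 1/2,2,2,8,9,9]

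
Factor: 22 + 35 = 57 = 3^1 * 19^1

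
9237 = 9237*1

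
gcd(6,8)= 2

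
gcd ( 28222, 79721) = 1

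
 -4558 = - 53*86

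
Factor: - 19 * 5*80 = -2^4*5^2*19^1  =  -7600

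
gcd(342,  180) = 18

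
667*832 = 554944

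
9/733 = 9/733 = 0.01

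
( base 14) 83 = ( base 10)115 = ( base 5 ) 430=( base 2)1110011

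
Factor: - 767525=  - 5^2*11^1*2791^1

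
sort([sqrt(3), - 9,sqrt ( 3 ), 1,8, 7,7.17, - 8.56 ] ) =[ -9, - 8.56,1,sqrt( 3 ),sqrt (3 ), 7, 7.17, 8 ] 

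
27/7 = 27/7= 3.86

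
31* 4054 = 125674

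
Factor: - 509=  - 509^1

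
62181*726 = 45143406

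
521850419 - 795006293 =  - 273155874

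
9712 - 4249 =5463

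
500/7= 71 + 3/7  =  71.43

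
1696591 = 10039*169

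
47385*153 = 7249905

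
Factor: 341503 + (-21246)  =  7^1*45751^1 = 320257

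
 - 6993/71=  -99 + 36/71 =- 98.49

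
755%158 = 123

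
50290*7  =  352030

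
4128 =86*48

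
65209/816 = 79+745/816  =  79.91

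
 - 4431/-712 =6 + 159/712=6.22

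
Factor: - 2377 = -2377^1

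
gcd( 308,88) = 44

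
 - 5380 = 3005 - 8385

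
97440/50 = 9744/5=   1948.80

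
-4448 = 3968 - 8416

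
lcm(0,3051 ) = 0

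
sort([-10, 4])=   [  -  10,4]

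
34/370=17/185 =0.09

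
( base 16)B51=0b101101010001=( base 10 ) 2897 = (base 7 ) 11306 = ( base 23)5am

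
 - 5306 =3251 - 8557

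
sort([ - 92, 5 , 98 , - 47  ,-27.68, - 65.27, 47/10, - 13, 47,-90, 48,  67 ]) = [ - 92, - 90, - 65.27, - 47, -27.68, - 13 , 47/10,5,47, 48, 67,98 ] 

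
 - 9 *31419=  - 282771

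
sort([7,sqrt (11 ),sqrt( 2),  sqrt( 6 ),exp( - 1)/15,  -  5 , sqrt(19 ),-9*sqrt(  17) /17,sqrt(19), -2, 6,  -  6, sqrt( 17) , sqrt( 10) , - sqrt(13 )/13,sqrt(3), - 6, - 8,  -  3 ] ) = [ - 8,- 6, -6, - 5,  -  3,-9*sqrt( 17)/17, - 2,- sqrt( 13 ) /13, exp(-1)/15,sqrt(2),sqrt( 3),sqrt(6), sqrt ( 10),sqrt( 11 ),sqrt (17),  sqrt(19),sqrt( 19 ),6, 7]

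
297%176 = 121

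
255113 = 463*551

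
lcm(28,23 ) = 644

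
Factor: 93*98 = 2^1*3^1*7^2*31^1 = 9114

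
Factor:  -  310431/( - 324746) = 759/794  =  2^ ( - 1)*3^1*11^1*23^1*397^( -1) 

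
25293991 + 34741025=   60035016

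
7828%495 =403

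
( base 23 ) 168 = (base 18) 219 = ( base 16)2a3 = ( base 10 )675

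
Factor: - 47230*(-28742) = 2^2* 5^1*7^1*2053^1*4723^1 = 1357484660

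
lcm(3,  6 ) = 6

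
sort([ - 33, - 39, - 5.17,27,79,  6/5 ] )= [ - 39, - 33, - 5.17, 6/5,27,79 ]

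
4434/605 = 4434/605 = 7.33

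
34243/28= 34243/28 =1222.96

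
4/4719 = 4/4719 = 0.00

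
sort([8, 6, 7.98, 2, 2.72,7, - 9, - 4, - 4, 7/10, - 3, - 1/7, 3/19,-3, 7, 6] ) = [ - 9, - 4, - 4, - 3, - 3, - 1/7,3/19, 7/10 , 2,2.72, 6, 6, 7,7, 7.98, 8]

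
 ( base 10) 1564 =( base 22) 352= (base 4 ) 120130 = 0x61C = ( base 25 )2ce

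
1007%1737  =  1007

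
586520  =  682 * 860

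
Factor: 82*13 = 1066 = 2^1 *13^1*41^1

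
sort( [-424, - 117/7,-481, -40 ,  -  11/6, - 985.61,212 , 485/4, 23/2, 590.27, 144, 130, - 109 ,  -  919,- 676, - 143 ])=[ - 985.61,-919,  -  676,-481, -424, - 143, - 109,-40, - 117/7,  -  11/6,23/2, 485/4, 130,  144,212,590.27]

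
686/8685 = 686/8685 =0.08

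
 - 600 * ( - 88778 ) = 53266800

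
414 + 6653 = 7067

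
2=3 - 1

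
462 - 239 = 223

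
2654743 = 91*29173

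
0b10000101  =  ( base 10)133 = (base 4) 2011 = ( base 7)250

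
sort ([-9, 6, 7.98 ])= [-9,6, 7.98 ]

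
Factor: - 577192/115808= - 2^( - 2 ) *47^( - 1)*937^1 = - 937/188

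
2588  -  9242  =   - 6654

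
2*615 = 1230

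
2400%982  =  436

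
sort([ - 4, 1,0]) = [ - 4,0 , 1 ] 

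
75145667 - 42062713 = 33082954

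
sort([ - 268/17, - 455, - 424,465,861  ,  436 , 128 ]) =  [ - 455, - 424, - 268/17 , 128, 436,465, 861] 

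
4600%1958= 684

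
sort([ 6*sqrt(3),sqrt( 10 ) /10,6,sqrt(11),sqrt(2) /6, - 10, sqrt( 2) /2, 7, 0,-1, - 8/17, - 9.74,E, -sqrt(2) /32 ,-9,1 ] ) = [-10,-9.74, - 9, - 1, - 8/17,-sqrt( 2)/32, 0,  sqrt( 2) /6,sqrt ( 10) /10, sqrt( 2 ) /2,1,E, sqrt(11 ),6,7, 6*  sqrt(3) ] 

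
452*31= 14012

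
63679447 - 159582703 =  - 95903256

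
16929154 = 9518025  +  7411129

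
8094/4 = 2023 + 1/2 = 2023.50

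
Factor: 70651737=3^3*13^1*201287^1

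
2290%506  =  266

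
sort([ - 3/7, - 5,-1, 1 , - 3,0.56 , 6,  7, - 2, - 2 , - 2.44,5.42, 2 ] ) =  [-5, - 3, - 2.44, - 2, - 2,-1,  -  3/7,0.56,1, 2, 5.42, 6,7] 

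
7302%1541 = 1138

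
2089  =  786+1303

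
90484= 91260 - 776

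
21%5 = 1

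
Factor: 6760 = 2^3*5^1*13^2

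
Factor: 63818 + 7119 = 70937 = 70937^1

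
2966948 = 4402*674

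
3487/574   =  6 + 43/574 = 6.07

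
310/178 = 1+66/89 = 1.74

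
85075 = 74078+10997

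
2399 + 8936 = 11335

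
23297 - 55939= - 32642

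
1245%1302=1245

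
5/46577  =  5/46577=   0.00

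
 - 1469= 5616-7085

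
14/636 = 7/318 =0.02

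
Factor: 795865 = 5^1*7^1*22739^1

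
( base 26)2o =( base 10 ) 76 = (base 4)1030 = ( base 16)4c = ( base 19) 40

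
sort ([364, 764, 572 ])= [ 364, 572, 764 ] 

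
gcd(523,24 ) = 1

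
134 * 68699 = 9205666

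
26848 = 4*6712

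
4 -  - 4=8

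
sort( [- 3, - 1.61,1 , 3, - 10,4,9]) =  [ - 10, - 3, - 1.61, 1, 3, 4, 9]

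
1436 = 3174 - 1738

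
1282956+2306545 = 3589501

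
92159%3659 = 684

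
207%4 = 3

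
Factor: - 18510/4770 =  - 617/159= - 3^( - 1) * 53^(  -  1)*617^1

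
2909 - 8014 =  - 5105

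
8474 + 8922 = 17396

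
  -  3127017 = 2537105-5664122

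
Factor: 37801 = 103^1* 367^1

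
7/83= 7/83 = 0.08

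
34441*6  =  206646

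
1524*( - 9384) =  - 14301216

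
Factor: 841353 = 3^1*280451^1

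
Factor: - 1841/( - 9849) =263/1407 = 3^(-1 ) * 7^(- 1)*67^( - 1) * 263^1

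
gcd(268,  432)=4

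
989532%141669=139518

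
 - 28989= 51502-80491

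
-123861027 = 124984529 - 248845556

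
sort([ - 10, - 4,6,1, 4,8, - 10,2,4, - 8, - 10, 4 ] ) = [ - 10, - 10, - 10, - 8, - 4,1 , 2,4,  4,4,6,8]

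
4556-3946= 610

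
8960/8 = 1120 =1120.00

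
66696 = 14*4764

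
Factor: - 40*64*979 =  - 2506240 = - 2^9*5^1*11^1*89^1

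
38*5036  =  191368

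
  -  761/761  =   - 1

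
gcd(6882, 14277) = 3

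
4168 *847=3530296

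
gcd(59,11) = 1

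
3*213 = 639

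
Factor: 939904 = 2^7*7^1*1049^1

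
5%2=1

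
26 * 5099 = 132574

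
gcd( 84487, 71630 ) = 13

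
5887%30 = 7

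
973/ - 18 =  - 55 + 17/18 = - 54.06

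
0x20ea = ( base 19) 1469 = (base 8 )20352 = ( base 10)8426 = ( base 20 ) 1116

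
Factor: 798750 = 2^1*3^2*5^4 * 71^1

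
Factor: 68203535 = 5^1*73^1*186859^1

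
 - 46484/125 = -46484/125 = - 371.87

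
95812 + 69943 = 165755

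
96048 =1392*69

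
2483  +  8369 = 10852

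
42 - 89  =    -  47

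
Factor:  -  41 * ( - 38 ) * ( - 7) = -2^1*7^1*19^1*41^1 = - 10906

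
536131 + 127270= 663401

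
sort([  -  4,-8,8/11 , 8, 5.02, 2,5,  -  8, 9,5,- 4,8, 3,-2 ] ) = [  -  8, - 8, - 4,-4,  -  2,8/11,2,3, 5 , 5, 5.02,8,8,9] 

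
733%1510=733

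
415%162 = 91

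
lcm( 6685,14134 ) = 494690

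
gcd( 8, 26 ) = 2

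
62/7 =62/7 = 8.86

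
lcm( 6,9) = 18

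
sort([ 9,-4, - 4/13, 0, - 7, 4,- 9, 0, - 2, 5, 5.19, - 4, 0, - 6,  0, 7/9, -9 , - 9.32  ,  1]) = [ - 9.32, - 9, - 9,-7, - 6, - 4 ,-4, - 2,  -  4/13, 0,0, 0, 0,7/9, 1,4, 5,5.19, 9]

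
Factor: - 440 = - 2^3*5^1*11^1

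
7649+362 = 8011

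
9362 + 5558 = 14920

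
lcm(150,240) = 1200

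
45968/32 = 1436  +  1/2=   1436.50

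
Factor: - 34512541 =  - 7^1*4930363^1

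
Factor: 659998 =2^1 *329999^1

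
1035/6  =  172 + 1/2 = 172.50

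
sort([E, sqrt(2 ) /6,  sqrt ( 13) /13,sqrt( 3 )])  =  [ sqrt(2 ) /6,sqrt( 13 ) /13,sqrt(3), E]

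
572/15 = 572/15 = 38.13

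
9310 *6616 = 61594960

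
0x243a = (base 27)CJD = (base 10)9274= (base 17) 1F19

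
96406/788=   122 + 135/394 =122.34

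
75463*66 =4980558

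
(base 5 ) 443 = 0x7B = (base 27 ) 4f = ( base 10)123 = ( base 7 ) 234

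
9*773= 6957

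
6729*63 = 423927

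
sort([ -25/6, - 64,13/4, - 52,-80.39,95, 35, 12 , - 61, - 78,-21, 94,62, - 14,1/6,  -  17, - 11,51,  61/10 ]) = [ - 80.39,- 78, - 64,- 61, - 52, - 21, - 17, - 14,-11,-25/6,  1/6,13/4,61/10,12,35,51,62,94,95]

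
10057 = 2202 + 7855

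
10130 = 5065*2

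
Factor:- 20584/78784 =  - 2^( - 3) *31^1*83^1 * 1231^(  -  1) = - 2573/9848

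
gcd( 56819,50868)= 1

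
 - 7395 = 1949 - 9344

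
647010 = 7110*91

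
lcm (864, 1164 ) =83808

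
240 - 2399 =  - 2159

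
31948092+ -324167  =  31623925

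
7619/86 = 88 + 51/86= 88.59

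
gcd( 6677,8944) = 1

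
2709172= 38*71294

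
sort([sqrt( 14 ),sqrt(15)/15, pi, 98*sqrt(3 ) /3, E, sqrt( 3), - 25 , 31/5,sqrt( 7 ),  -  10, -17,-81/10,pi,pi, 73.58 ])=[ - 25, - 17, - 10,-81/10,sqrt( 15 ) /15,sqrt ( 3 ),  sqrt( 7 ),E,pi,pi,pi,  sqrt (14),31/5 , 98*sqrt(3 )/3 , 73.58 ] 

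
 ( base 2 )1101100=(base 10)108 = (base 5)413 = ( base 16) 6c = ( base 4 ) 1230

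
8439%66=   57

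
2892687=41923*69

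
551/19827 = 551/19827 =0.03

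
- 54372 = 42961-97333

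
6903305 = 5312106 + 1591199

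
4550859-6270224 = -1719365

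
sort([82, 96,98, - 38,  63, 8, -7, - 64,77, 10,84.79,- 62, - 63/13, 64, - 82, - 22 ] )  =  [ - 82, - 64,-62, - 38, - 22, - 7, - 63/13, 8, 10,63, 64, 77,82,84.79, 96, 98]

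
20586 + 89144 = 109730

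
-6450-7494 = - 13944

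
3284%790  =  124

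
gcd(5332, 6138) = 62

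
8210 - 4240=3970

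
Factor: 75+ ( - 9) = 66 = 2^1 * 3^1 * 11^1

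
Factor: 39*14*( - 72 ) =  - 39312=- 2^4*3^3*7^1*13^1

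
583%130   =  63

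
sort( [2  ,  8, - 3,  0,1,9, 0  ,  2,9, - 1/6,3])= [ - 3,-1/6,  0, 0, 1, 2,2, 3,8, 9,  9] 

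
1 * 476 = 476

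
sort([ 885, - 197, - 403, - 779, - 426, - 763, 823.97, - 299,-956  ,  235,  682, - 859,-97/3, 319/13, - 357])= [ - 956, - 859,-779, - 763, - 426, - 403, - 357 , - 299, - 197, - 97/3, 319/13, 235 , 682,  823.97,885]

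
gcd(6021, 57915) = 27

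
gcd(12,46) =2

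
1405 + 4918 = 6323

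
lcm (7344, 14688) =14688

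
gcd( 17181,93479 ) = 1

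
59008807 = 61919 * 953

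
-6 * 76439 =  - 458634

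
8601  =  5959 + 2642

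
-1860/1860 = -1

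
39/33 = 1 + 2/11 = 1.18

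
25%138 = 25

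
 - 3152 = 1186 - 4338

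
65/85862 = 65/85862 = 0.00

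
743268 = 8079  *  92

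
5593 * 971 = 5430803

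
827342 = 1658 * 499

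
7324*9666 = 70793784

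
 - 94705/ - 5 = 18941+0/1= 18941.00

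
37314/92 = 405 + 27/46  =  405.59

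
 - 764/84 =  - 191/21= - 9.10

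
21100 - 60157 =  - 39057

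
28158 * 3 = 84474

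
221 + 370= 591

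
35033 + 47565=82598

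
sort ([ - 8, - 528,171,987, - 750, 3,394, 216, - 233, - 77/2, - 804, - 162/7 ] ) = [-804,  -  750, - 528, -233 , - 77/2, - 162/7, - 8 , 3,171 , 216,394, 987 ]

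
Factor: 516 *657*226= 76616712= 2^3*3^3*43^1*73^1*113^1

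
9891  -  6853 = 3038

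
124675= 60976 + 63699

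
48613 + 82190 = 130803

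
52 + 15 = 67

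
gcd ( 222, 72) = 6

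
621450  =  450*1381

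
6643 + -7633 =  - 990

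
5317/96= 5317/96 =55.39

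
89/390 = 89/390=0.23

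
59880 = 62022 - 2142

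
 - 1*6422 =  - 6422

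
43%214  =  43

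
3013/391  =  131/17 = 7.71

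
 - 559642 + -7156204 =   -  7715846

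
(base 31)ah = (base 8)507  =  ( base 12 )233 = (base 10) 327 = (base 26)CF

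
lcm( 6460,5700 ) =96900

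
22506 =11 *2046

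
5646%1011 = 591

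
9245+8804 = 18049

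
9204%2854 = 642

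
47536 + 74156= 121692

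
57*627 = 35739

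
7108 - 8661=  - 1553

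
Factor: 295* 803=236885 = 5^1*11^1 * 59^1 *73^1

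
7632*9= 68688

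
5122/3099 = 5122/3099  =  1.65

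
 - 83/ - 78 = 83/78 = 1.06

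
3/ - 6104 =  -3/6104=- 0.00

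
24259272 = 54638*444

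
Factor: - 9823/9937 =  - 11^1  *47^1*523^( - 1) = -517/523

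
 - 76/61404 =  - 19/15351 = - 0.00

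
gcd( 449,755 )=1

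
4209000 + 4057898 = 8266898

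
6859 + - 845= 6014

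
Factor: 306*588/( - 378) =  - 2^2*7^1*17^1  =  - 476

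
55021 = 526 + 54495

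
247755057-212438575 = 35316482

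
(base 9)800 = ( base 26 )OO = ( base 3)220000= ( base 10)648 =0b1010001000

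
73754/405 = 73754/405 = 182.11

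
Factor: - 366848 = - 2^8 * 1433^1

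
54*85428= 4613112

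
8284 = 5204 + 3080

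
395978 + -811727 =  - 415749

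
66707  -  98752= -32045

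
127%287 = 127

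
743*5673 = 4215039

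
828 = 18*46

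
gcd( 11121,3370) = 337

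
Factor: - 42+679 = 637 = 7^2 * 13^1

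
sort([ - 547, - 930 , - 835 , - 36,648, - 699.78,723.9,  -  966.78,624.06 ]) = [ - 966.78, - 930, - 835, - 699.78, - 547,-36, 624.06,648, 723.9]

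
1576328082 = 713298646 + 863029436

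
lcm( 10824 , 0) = 0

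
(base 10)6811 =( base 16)1A9B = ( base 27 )997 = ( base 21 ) f97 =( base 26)a1p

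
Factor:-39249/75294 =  - 49/94 = - 2^( - 1)*7^2*47^( - 1)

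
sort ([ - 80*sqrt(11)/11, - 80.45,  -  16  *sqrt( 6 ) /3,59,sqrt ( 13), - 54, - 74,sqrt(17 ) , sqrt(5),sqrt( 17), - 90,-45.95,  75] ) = [ - 90, - 80.45, - 74, - 54, - 45.95, - 80*sqrt(11) /11,-16*sqrt(6 ) /3,sqrt(5 ),  sqrt( 13 ),sqrt( 17), sqrt(17),59, 75]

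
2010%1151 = 859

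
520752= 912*571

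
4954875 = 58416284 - 53461409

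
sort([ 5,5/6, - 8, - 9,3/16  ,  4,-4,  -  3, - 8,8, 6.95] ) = [ - 9, - 8, - 8,-4,- 3 , 3/16,5/6,  4,5, 6.95,8]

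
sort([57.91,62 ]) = [ 57.91, 62] 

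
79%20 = 19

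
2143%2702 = 2143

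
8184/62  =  132 = 132.00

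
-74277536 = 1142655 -75420191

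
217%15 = 7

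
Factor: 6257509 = 6257509^1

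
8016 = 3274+4742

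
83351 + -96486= - 13135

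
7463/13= 574 + 1/13 = 574.08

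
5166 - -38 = 5204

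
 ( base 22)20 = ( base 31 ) 1D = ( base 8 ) 54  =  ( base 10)44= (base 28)1G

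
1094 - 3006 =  - 1912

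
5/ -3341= - 1 + 3336/3341=- 0.00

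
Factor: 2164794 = 2^1 *3^1*191^1*1889^1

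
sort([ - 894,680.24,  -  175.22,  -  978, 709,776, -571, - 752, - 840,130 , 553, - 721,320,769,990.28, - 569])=[  -  978  , - 894 ,  -  840, - 752,-721,  -  571 ,-569,- 175.22,130,320 , 553,  680.24, 709 , 769, 776,990.28 ]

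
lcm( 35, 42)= 210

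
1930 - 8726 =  - 6796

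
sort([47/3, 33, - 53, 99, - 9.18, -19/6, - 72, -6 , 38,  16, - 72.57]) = [ - 72.57, - 72 , - 53, - 9.18, -6, - 19/6, 47/3,16,33, 38 , 99]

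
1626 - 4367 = -2741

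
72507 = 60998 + 11509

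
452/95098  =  226/47549 = 0.00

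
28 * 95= 2660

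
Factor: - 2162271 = -3^1 * 137^1*5261^1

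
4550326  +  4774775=9325101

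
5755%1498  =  1261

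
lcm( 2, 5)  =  10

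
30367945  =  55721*545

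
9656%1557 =314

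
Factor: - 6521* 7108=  - 46351268 = - 2^2*1777^1*6521^1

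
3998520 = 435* 9192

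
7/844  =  7/844= 0.01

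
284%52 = 24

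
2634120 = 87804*30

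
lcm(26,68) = 884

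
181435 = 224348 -42913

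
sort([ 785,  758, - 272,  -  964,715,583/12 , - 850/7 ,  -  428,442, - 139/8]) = [ - 964,- 428,  -  272, -850/7, - 139/8,583/12 , 442, 715, 758,785 ]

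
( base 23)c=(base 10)12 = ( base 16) c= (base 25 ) C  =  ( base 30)C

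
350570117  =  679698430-329128313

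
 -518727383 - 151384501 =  - 670111884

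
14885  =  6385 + 8500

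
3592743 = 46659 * 77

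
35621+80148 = 115769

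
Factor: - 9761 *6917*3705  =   - 3^1*5^1 * 13^1*19^1*43^1 * 227^1*6917^1 = - 250149881085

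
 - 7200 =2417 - 9617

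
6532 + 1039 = 7571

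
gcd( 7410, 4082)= 26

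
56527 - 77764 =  - 21237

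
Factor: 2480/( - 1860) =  - 2^2 *3^ (  -  1)  =  - 4/3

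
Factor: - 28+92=2^6 = 64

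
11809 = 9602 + 2207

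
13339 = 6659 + 6680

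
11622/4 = 2905+1/2 = 2905.50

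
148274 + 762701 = 910975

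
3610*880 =3176800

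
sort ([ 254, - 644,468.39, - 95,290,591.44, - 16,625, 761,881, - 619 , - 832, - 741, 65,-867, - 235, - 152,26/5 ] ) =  [ - 867, - 832, - 741, - 644, - 619, - 235, - 152, - 95, - 16,26/5,65,254,290,468.39, 591.44,625 , 761,881]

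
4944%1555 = 279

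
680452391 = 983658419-303206028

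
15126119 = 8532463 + 6593656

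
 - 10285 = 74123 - 84408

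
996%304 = 84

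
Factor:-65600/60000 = -2^1*3^(-1 )*5^ (-2) * 41^1 = -82/75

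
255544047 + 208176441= 463720488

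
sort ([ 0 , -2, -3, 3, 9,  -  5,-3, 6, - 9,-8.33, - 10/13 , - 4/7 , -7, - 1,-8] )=[-9,-8.33, - 8, - 7, - 5, -3, - 3, - 2, - 1, - 10/13,- 4/7,0, 3,6, 9]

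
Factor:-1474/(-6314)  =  7^(-1 ) * 41^ ( - 1) * 67^1=67/287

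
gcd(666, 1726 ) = 2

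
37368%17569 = 2230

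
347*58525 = 20308175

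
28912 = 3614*8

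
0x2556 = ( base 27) d30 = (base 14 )36AA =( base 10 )9558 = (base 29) BAH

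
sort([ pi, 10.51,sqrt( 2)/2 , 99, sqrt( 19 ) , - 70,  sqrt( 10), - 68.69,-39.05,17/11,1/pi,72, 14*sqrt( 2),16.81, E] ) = [ - 70, - 68.69, -39.05, 1/pi,sqrt ( 2) /2,17/11,E , pi,  sqrt( 10) , sqrt( 19 ), 10.51 , 16.81 , 14*sqrt(2),  72 , 99 ] 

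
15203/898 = 15203/898 = 16.93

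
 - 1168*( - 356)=415808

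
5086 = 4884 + 202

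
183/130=183/130 =1.41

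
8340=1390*6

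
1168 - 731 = 437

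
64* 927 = 59328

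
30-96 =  - 66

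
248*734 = 182032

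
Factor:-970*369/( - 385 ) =2^1*3^2*7^(-1) * 11^( - 1 ) * 41^1 *97^1 =71586/77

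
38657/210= 184 + 17/210 = 184.08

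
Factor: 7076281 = 7076281^1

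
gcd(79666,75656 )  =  2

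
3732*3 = 11196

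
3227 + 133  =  3360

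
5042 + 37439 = 42481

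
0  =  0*8692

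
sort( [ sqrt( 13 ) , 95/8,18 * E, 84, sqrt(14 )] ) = [ sqrt(13),sqrt( 14), 95/8 , 18 * E, 84 ]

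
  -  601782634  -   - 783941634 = 182159000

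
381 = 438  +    -  57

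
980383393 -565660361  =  414723032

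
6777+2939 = 9716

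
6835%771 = 667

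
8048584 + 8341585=16390169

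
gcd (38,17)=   1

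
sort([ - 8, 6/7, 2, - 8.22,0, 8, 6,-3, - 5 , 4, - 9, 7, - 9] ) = [ - 9, - 9, - 8.22, - 8,-5, - 3, 0, 6/7, 2, 4, 6, 7, 8]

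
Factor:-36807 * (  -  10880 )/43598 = 2^6 * 3^1*5^1*17^1*  12269^1*21799^( - 1)= 200230080/21799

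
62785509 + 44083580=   106869089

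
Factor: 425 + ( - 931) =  - 506 = - 2^1*11^1 *23^1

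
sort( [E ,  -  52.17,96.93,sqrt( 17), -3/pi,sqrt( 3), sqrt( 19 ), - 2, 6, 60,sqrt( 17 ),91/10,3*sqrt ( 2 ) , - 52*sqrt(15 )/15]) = [ - 52.17, - 52*sqrt( 15 )/15,- 2,  -  3/pi, sqrt( 3 ),E, sqrt( 17 ),  sqrt( 17 ),3*sqrt( 2 ),sqrt(19),  6, 91/10, 60,96.93]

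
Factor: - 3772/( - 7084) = 7^( - 1)*11^( - 1)  *41^1= 41/77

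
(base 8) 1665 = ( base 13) 580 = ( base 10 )949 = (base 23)1i6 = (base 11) 793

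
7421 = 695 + 6726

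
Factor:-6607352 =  - 2^3*825919^1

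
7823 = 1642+6181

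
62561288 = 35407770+27153518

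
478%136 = 70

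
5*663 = 3315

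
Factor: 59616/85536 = 3^(  -  1)*11^( - 1)*23^1  =  23/33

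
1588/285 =5 + 163/285 = 5.57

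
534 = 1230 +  - 696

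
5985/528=11 + 59/176 = 11.34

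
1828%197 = 55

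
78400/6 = 39200/3 = 13066.67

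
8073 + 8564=16637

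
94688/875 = 108 + 188/875 = 108.21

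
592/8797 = 592/8797= 0.07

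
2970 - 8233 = - 5263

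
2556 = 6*426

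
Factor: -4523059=- 4523059^1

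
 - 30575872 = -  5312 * 5756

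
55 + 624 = 679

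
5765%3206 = 2559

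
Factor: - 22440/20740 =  - 2^1*3^1*11^1*61^( - 1) = - 66/61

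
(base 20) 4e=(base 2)1011110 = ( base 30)34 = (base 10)94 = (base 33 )2s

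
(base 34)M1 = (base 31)O5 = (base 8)1355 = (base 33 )MN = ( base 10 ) 749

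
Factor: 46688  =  2^5*1459^1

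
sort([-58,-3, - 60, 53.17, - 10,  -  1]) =[-60, - 58,-10,-3,-1, 53.17] 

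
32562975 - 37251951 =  - 4688976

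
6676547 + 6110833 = 12787380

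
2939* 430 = 1263770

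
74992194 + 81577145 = 156569339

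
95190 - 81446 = 13744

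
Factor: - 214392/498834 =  - 35732/83139 = -2^2*3^( - 1 )*7^( - 1) * 37^( - 1 )*107^( - 1) *8933^1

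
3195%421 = 248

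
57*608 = 34656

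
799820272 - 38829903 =760990369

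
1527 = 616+911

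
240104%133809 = 106295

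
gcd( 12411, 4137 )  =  4137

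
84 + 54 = 138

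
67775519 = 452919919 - 385144400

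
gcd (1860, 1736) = 124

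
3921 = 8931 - 5010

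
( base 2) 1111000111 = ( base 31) 106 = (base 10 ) 967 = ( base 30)127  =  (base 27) 18M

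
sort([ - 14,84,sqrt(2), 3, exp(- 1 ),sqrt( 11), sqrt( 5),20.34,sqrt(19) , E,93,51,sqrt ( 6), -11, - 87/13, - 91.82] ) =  [ - 91.82,  -  14, - 11 , - 87/13,exp( - 1), sqrt(2),sqrt( 5),sqrt( 6), E,3,  sqrt(11),sqrt(19) , 20.34, 51, 84,93]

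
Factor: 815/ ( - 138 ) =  - 2^(-1)*3^ ( - 1)*5^1*23^( - 1)*163^1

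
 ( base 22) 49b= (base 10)2145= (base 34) 1t3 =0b100001100001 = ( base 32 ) 231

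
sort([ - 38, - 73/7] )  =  [-38, - 73/7]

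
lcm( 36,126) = 252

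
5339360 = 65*82144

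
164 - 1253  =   - 1089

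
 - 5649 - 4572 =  - 10221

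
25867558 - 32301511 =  - 6433953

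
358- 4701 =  - 4343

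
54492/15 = 18164/5= 3632.80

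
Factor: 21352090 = 2^1*5^1*271^1*7879^1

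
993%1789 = 993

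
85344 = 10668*8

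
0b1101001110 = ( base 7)2316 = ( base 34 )ou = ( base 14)446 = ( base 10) 846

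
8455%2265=1660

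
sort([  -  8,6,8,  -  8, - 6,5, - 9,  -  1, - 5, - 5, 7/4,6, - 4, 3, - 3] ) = [ - 9,-8, - 8,- 6,-5, - 5,  -  4, - 3, - 1,7/4,  3,5,6, 6, 8]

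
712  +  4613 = 5325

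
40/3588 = 10/897 = 0.01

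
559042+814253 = 1373295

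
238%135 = 103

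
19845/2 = 9922 + 1/2= 9922.50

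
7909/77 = 719/7 = 102.71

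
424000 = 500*848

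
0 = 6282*0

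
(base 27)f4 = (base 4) 12121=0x199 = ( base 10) 409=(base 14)213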